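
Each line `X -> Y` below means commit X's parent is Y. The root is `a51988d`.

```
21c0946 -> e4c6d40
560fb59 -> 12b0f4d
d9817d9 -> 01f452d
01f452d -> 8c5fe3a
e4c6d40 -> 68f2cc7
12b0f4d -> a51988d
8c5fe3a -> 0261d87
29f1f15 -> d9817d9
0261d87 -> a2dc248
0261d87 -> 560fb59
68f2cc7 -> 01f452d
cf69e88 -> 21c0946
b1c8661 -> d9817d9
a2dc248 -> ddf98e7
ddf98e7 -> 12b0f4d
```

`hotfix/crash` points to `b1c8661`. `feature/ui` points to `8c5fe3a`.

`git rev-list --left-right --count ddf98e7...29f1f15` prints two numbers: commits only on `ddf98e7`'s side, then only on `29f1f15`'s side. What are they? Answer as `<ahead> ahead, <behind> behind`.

Reachable from ddf98e7: {12b0f4d, a51988d, ddf98e7}.
Reachable from 29f1f15: {01f452d, 0261d87, 12b0f4d, 29f1f15, 560fb59, 8c5fe3a, a2dc248, a51988d, d9817d9, ddf98e7}.
Only in ddf98e7's history (ahead): {} — 0.
Only in 29f1f15's history (behind): {01f452d, 0261d87, 29f1f15, 560fb59, 8c5fe3a, a2dc248, d9817d9} — 7.

0 ahead, 7 behind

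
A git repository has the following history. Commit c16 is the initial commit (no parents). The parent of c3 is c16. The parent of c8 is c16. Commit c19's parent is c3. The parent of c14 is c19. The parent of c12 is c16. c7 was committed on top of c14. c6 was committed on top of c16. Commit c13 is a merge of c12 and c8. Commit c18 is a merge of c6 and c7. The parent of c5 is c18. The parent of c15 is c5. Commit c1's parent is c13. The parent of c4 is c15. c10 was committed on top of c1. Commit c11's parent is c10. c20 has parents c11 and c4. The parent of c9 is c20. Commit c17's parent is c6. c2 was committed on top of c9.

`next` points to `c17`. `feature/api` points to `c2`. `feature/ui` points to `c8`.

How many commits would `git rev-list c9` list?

18

Walking parent pointers from c9: reachable set = {c1, c10, c11, c12, c13, c14, c15, c16, c18, c19, c20, c3, c4, c5, c6, c7, c8, c9}.
That is 18 commits.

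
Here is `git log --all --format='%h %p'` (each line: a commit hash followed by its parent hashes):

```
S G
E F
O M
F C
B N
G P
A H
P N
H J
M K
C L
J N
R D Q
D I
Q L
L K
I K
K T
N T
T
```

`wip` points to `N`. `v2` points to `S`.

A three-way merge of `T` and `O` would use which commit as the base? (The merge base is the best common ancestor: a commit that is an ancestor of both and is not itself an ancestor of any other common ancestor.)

Ancestors of T: {T}.
Ancestors of O: {K, M, O, T}.
Common ancestors: {T}.
The only common ancestor is T, so it is the merge base.

T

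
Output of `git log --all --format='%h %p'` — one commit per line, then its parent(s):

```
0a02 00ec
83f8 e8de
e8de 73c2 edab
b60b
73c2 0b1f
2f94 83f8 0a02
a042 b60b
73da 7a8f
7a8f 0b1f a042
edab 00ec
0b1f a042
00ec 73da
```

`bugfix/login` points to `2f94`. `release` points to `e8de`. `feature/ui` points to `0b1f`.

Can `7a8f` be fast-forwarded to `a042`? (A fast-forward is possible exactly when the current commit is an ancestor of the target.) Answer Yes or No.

No

A fast-forward from 7a8f to a042 is possible iff 7a8f is an ancestor of a042.
Ancestors of a042: {a042, b60b}.
7a8f is not among them, so fast-forward is not possible.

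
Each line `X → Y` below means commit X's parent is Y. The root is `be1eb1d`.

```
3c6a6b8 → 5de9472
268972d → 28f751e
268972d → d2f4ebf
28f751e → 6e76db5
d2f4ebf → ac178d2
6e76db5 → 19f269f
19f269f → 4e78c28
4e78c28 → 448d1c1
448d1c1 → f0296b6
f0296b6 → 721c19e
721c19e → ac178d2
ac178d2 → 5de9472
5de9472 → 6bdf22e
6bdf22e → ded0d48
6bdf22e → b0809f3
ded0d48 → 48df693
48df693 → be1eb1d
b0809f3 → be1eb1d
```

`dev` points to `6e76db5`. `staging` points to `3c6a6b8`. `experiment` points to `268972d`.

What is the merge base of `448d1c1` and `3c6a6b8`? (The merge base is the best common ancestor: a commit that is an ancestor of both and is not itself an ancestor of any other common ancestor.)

5de9472

Ancestors of 448d1c1: {448d1c1, 48df693, 5de9472, 6bdf22e, 721c19e, ac178d2, b0809f3, be1eb1d, ded0d48, f0296b6}.
Ancestors of 3c6a6b8: {3c6a6b8, 48df693, 5de9472, 6bdf22e, b0809f3, be1eb1d, ded0d48}.
Common ancestors: {48df693, 5de9472, 6bdf22e, b0809f3, be1eb1d, ded0d48}.
Among these, 5de9472 is not an ancestor of any other common ancestor — it is the merge base.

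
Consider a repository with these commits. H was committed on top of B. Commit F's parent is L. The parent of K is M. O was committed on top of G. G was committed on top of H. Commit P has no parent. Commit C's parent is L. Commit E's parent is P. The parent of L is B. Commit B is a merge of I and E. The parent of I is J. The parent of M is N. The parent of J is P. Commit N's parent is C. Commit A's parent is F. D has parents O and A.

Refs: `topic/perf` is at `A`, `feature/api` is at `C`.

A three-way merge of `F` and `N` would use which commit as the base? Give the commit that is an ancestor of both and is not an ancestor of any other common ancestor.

L

Ancestors of F: {B, E, F, I, J, L, P}.
Ancestors of N: {B, C, E, I, J, L, N, P}.
Common ancestors: {B, E, I, J, L, P}.
Among these, L is not an ancestor of any other common ancestor — it is the merge base.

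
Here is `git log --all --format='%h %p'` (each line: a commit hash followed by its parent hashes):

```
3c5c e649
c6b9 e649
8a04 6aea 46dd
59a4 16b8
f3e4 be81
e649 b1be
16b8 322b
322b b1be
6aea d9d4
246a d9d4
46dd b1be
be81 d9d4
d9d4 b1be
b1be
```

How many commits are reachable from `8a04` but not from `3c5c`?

4

Reachable from 8a04: {46dd, 6aea, 8a04, b1be, d9d4}.
Reachable from 3c5c: {3c5c, b1be, e649}.
In 8a04's history but not 3c5c's: {46dd, 6aea, 8a04, d9d4} — 4 commits.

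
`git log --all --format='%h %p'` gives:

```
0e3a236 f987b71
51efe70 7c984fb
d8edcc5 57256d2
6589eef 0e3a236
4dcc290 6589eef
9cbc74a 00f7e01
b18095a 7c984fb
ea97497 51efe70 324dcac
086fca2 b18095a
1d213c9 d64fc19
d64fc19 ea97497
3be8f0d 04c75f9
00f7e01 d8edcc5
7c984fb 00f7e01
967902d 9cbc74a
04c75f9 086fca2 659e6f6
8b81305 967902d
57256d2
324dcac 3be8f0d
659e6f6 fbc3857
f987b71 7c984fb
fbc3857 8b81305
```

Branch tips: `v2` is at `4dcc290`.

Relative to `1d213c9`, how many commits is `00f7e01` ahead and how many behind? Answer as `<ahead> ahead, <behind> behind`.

0 ahead, 15 behind

Reachable from 00f7e01: {00f7e01, 57256d2, d8edcc5}.
Reachable from 1d213c9: {00f7e01, 04c75f9, 086fca2, 1d213c9, 324dcac, 3be8f0d, 51efe70, 57256d2, 659e6f6, 7c984fb, 8b81305, 967902d, 9cbc74a, b18095a, d64fc19, d8edcc5, ea97497, fbc3857}.
Only in 00f7e01's history (ahead): {} — 0.
Only in 1d213c9's history (behind): {04c75f9, 086fca2, 1d213c9, 324dcac, 3be8f0d, 51efe70, 659e6f6, 7c984fb, 8b81305, 967902d, 9cbc74a, b18095a, d64fc19, ea97497, fbc3857} — 15.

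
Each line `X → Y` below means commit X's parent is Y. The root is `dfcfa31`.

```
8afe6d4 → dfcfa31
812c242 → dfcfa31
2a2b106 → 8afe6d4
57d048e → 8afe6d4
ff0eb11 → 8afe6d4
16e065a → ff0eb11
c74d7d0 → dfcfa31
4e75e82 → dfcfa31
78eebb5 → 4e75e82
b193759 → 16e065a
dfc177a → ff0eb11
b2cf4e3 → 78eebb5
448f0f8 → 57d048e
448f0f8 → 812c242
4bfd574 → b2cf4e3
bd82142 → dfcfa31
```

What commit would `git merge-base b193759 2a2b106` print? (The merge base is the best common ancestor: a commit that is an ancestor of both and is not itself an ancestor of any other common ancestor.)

8afe6d4

Ancestors of b193759: {16e065a, 8afe6d4, b193759, dfcfa31, ff0eb11}.
Ancestors of 2a2b106: {2a2b106, 8afe6d4, dfcfa31}.
Common ancestors: {8afe6d4, dfcfa31}.
Among these, 8afe6d4 is not an ancestor of any other common ancestor — it is the merge base.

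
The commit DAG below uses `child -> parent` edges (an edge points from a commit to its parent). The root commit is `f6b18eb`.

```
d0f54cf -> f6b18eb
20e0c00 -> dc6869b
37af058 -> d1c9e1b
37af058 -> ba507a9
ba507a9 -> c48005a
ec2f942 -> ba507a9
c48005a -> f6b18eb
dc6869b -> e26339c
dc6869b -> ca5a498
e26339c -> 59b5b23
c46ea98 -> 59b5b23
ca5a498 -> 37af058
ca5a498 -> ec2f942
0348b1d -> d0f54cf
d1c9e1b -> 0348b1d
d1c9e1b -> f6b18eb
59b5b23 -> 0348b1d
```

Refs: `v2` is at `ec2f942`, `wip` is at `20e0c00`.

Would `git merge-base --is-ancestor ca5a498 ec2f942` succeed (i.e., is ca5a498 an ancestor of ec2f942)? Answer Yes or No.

Ancestors of ec2f942: {ba507a9, c48005a, ec2f942, f6b18eb}.
ca5a498 is not in that set, so it is not an ancestor of ec2f942.

No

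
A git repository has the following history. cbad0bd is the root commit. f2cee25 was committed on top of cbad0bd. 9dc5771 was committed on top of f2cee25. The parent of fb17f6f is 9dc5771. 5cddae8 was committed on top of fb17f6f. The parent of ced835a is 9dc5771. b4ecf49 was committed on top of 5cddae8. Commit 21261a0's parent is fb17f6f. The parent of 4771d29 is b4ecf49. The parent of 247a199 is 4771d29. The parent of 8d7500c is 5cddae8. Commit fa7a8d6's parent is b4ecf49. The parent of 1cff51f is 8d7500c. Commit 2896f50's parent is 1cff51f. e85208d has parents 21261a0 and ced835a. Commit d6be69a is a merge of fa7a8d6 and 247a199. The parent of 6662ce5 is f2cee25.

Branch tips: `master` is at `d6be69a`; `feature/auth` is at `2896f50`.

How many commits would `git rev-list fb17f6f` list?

Walking parent pointers from fb17f6f: reachable set = {9dc5771, cbad0bd, f2cee25, fb17f6f}.
That is 4 commits.

4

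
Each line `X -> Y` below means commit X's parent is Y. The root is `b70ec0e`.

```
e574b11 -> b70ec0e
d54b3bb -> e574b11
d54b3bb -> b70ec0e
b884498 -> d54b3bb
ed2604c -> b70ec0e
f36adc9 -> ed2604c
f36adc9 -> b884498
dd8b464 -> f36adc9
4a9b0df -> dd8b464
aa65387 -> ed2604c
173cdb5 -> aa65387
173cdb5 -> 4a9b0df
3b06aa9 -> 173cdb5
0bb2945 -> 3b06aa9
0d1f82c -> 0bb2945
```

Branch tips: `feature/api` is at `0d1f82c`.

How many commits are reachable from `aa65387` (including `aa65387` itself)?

3

Walking parent pointers from aa65387: reachable set = {aa65387, b70ec0e, ed2604c}.
That is 3 commits.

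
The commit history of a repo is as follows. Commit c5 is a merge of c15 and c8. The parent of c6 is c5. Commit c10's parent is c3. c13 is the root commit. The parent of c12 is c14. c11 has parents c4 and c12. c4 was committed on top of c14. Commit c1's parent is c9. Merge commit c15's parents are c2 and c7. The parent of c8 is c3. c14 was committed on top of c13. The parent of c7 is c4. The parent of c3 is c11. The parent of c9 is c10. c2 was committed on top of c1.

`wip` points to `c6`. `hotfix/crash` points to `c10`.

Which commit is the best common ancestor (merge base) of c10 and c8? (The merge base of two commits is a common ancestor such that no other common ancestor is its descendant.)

Ancestors of c10: {c10, c11, c12, c13, c14, c3, c4}.
Ancestors of c8: {c11, c12, c13, c14, c3, c4, c8}.
Common ancestors: {c11, c12, c13, c14, c3, c4}.
Among these, c3 is not an ancestor of any other common ancestor — it is the merge base.

c3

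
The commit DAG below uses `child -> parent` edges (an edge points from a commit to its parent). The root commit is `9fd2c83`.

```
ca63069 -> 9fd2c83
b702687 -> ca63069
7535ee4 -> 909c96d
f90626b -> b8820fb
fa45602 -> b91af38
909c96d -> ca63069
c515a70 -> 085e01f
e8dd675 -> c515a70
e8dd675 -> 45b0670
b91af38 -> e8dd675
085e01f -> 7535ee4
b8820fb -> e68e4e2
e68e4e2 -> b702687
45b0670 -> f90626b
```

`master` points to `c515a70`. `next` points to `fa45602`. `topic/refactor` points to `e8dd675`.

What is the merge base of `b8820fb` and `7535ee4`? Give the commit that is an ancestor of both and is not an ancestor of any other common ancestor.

ca63069

Ancestors of b8820fb: {9fd2c83, b702687, b8820fb, ca63069, e68e4e2}.
Ancestors of 7535ee4: {7535ee4, 909c96d, 9fd2c83, ca63069}.
Common ancestors: {9fd2c83, ca63069}.
Among these, ca63069 is not an ancestor of any other common ancestor — it is the merge base.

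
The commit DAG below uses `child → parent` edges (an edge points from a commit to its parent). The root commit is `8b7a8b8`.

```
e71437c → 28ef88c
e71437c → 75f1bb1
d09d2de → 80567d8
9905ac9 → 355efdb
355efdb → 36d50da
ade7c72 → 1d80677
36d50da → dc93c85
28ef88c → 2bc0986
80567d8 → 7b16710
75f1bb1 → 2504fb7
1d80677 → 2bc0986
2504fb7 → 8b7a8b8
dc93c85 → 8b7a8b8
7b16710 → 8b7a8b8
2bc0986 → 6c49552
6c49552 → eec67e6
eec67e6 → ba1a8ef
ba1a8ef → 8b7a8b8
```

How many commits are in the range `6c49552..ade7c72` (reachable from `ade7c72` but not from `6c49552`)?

3

Reachable from ade7c72: {1d80677, 2bc0986, 6c49552, 8b7a8b8, ade7c72, ba1a8ef, eec67e6}.
Reachable from 6c49552: {6c49552, 8b7a8b8, ba1a8ef, eec67e6}.
In ade7c72's history but not 6c49552's: {1d80677, 2bc0986, ade7c72} — 3 commits.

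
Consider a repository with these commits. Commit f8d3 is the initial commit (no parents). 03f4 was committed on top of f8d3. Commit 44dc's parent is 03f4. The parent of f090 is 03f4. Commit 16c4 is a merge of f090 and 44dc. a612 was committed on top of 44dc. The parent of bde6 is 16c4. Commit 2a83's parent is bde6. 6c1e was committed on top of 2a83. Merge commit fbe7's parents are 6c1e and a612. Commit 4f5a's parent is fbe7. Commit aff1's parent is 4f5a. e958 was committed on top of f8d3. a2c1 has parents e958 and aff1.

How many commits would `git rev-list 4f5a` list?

Walking parent pointers from 4f5a: reachable set = {03f4, 16c4, 2a83, 44dc, 4f5a, 6c1e, a612, bde6, f090, f8d3, fbe7}.
That is 11 commits.

11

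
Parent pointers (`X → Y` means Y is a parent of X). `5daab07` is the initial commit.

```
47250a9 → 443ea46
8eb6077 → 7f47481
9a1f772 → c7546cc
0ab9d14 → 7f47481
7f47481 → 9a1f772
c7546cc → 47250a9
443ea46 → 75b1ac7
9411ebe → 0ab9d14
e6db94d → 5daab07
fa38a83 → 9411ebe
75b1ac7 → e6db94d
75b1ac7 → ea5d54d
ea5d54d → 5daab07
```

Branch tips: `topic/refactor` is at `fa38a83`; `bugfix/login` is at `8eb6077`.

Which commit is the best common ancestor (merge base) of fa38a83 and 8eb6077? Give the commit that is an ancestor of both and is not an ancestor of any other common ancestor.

Ancestors of fa38a83: {0ab9d14, 443ea46, 47250a9, 5daab07, 75b1ac7, 7f47481, 9411ebe, 9a1f772, c7546cc, e6db94d, ea5d54d, fa38a83}.
Ancestors of 8eb6077: {443ea46, 47250a9, 5daab07, 75b1ac7, 7f47481, 8eb6077, 9a1f772, c7546cc, e6db94d, ea5d54d}.
Common ancestors: {443ea46, 47250a9, 5daab07, 75b1ac7, 7f47481, 9a1f772, c7546cc, e6db94d, ea5d54d}.
Among these, 7f47481 is not an ancestor of any other common ancestor — it is the merge base.

7f47481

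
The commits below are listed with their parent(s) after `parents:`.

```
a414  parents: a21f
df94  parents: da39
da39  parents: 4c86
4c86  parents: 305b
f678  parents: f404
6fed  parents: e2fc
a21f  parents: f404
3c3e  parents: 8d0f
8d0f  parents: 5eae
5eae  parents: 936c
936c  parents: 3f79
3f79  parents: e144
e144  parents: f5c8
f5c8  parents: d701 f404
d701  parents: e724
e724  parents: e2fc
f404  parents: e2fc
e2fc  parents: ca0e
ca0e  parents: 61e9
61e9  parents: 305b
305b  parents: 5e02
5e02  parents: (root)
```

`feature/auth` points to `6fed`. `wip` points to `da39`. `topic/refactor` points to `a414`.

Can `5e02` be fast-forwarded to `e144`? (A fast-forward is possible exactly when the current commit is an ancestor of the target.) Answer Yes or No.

Yes

A fast-forward from 5e02 to e144 is possible iff 5e02 is an ancestor of e144.
Ancestors of e144: {305b, 5e02, 61e9, ca0e, d701, e144, e2fc, e724, f404, f5c8}.
5e02 is among them, so fast-forward is possible.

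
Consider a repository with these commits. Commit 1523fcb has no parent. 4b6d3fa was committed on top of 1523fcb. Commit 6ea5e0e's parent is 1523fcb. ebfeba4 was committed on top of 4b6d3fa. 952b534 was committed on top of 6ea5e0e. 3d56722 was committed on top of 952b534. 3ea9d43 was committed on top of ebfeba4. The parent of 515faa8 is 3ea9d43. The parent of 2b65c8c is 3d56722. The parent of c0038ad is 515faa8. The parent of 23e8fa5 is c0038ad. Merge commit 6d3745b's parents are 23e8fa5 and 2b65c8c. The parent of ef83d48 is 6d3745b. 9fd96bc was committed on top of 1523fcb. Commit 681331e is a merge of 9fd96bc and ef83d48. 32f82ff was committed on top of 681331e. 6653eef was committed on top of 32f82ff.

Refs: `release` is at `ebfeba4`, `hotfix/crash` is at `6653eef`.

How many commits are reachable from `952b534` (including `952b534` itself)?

3

Walking parent pointers from 952b534: reachable set = {1523fcb, 6ea5e0e, 952b534}.
That is 3 commits.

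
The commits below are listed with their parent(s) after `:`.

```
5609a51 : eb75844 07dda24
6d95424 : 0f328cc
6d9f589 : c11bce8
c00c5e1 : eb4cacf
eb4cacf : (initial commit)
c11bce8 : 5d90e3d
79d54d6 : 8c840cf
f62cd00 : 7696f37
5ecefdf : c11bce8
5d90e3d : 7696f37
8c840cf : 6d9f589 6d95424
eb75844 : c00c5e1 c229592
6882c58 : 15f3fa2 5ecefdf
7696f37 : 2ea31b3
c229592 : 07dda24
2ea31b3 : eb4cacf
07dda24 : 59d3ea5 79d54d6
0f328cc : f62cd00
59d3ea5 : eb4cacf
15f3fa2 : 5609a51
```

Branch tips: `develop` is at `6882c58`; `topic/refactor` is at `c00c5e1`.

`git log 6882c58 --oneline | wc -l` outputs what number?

Walking parent pointers from 6882c58: reachable set = {07dda24, 0f328cc, 15f3fa2, 2ea31b3, 5609a51, 59d3ea5, 5d90e3d, 5ecefdf, 6882c58, 6d95424, 6d9f589, 7696f37, 79d54d6, 8c840cf, c00c5e1, c11bce8, c229592, eb4cacf, eb75844, f62cd00}.
That is 20 commits.

20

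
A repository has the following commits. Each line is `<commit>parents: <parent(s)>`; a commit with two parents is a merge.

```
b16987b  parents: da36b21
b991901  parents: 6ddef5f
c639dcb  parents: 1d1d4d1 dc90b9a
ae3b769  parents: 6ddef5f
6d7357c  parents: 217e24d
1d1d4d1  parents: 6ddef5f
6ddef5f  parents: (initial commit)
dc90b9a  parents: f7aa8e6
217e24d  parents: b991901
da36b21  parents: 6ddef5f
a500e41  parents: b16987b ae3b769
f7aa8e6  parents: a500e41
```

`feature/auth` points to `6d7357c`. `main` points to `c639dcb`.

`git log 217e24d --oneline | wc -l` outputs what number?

Walking parent pointers from 217e24d: reachable set = {217e24d, 6ddef5f, b991901}.
That is 3 commits.

3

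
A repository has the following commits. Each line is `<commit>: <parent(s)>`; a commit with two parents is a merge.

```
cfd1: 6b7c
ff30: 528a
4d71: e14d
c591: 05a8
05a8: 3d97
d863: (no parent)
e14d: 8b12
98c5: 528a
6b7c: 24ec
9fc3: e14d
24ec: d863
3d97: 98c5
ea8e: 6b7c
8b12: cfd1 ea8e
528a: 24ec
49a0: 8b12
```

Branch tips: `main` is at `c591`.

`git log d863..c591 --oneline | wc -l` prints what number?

Reachable from c591: {05a8, 24ec, 3d97, 528a, 98c5, c591, d863}.
Reachable from d863: {d863}.
In c591's history but not d863's: {05a8, 24ec, 3d97, 528a, 98c5, c591} — 6 commits.

6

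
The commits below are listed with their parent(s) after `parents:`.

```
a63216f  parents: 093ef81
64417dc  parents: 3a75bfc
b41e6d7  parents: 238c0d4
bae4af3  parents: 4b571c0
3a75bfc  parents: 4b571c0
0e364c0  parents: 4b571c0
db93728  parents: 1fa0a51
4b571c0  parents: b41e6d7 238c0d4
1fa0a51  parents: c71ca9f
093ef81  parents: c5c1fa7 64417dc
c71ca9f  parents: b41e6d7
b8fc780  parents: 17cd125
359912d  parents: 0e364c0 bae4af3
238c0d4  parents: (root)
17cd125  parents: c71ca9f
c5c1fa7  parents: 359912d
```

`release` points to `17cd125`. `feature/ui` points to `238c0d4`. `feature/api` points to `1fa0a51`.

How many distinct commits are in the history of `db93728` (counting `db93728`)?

Walking parent pointers from db93728: reachable set = {1fa0a51, 238c0d4, b41e6d7, c71ca9f, db93728}.
That is 5 commits.

5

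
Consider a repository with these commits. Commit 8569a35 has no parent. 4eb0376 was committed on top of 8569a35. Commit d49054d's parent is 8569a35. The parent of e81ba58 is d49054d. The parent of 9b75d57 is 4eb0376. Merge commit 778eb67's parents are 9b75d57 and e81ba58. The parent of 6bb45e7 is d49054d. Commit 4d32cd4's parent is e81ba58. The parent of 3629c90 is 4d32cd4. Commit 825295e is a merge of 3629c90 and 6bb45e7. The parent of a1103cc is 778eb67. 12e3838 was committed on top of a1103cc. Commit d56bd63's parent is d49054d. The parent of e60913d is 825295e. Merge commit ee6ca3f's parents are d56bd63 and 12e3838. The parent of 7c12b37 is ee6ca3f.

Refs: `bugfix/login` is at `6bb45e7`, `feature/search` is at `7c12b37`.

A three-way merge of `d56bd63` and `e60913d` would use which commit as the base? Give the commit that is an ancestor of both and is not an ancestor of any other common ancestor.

d49054d

Ancestors of d56bd63: {8569a35, d49054d, d56bd63}.
Ancestors of e60913d: {3629c90, 4d32cd4, 6bb45e7, 825295e, 8569a35, d49054d, e60913d, e81ba58}.
Common ancestors: {8569a35, d49054d}.
Among these, d49054d is not an ancestor of any other common ancestor — it is the merge base.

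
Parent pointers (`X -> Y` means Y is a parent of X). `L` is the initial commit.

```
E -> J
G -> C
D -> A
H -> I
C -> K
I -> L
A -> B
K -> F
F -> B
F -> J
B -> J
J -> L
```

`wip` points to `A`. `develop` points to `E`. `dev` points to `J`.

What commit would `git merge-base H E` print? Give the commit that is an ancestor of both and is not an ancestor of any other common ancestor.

Ancestors of H: {H, I, L}.
Ancestors of E: {E, J, L}.
Common ancestors: {L}.
The only common ancestor is L, so it is the merge base.

L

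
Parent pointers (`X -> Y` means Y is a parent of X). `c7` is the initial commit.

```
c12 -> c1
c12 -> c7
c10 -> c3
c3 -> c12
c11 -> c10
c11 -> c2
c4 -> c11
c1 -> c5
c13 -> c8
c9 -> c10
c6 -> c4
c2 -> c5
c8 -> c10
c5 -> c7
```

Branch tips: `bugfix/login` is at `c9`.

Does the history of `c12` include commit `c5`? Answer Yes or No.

Yes

Ancestors of c12 (commits reachable by following parents): {c1, c12, c5, c7}.
c5 is in that set, so it is an ancestor of c12.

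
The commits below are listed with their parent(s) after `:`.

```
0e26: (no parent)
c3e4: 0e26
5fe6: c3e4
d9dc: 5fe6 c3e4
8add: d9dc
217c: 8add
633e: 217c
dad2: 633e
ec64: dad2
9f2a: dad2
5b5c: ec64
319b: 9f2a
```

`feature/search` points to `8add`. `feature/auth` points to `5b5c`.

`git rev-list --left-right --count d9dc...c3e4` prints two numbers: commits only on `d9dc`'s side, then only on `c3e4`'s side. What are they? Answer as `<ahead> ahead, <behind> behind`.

2 ahead, 0 behind

Reachable from d9dc: {0e26, 5fe6, c3e4, d9dc}.
Reachable from c3e4: {0e26, c3e4}.
Only in d9dc's history (ahead): {5fe6, d9dc} — 2.
Only in c3e4's history (behind): {} — 0.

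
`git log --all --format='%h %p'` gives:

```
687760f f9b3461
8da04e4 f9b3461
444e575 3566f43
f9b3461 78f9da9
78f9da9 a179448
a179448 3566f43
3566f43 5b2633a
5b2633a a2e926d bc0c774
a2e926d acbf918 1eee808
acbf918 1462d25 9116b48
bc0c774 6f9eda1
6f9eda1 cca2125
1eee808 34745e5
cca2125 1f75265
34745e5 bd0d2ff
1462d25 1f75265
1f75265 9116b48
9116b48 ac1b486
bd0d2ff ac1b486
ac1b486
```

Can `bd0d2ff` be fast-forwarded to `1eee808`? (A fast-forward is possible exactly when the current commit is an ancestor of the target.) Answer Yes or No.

A fast-forward from bd0d2ff to 1eee808 is possible iff bd0d2ff is an ancestor of 1eee808.
Ancestors of 1eee808: {1eee808, 34745e5, ac1b486, bd0d2ff}.
bd0d2ff is among them, so fast-forward is possible.

Yes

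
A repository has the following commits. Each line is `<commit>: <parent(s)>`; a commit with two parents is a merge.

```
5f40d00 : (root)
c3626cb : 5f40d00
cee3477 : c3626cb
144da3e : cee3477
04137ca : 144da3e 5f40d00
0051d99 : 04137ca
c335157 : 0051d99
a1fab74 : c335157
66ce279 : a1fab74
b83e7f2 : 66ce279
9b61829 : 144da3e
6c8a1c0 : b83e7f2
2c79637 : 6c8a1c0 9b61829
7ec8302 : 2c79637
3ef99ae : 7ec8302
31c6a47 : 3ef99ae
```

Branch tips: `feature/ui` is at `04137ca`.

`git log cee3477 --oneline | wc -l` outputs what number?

3

Walking parent pointers from cee3477: reachable set = {5f40d00, c3626cb, cee3477}.
That is 3 commits.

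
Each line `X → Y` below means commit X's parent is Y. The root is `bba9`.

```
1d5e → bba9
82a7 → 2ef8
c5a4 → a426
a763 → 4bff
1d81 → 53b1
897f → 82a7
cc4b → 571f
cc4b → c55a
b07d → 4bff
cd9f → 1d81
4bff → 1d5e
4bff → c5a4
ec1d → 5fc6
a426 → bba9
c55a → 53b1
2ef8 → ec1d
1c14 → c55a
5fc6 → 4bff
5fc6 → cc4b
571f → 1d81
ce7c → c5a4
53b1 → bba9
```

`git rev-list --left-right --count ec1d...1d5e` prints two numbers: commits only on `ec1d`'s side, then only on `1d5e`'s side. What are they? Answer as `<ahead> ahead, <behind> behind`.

10 ahead, 0 behind

Reachable from ec1d: {1d5e, 1d81, 4bff, 53b1, 571f, 5fc6, a426, bba9, c55a, c5a4, cc4b, ec1d}.
Reachable from 1d5e: {1d5e, bba9}.
Only in ec1d's history (ahead): {1d81, 4bff, 53b1, 571f, 5fc6, a426, c55a, c5a4, cc4b, ec1d} — 10.
Only in 1d5e's history (behind): {} — 0.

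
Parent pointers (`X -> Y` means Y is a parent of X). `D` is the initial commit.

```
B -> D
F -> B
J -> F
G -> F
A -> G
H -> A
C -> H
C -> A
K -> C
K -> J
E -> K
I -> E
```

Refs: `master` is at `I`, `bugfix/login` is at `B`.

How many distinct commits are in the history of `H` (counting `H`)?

6

Walking parent pointers from H: reachable set = {A, B, D, F, G, H}.
That is 6 commits.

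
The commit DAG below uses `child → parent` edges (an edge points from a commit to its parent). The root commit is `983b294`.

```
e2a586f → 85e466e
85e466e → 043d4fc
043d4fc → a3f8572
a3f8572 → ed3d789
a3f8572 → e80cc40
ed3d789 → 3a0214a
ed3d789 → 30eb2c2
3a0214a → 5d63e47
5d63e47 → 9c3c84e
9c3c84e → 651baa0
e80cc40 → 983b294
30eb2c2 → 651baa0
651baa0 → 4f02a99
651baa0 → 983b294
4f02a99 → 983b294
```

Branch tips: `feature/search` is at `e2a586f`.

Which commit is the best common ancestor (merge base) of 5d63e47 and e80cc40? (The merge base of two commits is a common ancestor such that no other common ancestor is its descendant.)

Ancestors of 5d63e47: {4f02a99, 5d63e47, 651baa0, 983b294, 9c3c84e}.
Ancestors of e80cc40: {983b294, e80cc40}.
Common ancestors: {983b294}.
The only common ancestor is 983b294, so it is the merge base.

983b294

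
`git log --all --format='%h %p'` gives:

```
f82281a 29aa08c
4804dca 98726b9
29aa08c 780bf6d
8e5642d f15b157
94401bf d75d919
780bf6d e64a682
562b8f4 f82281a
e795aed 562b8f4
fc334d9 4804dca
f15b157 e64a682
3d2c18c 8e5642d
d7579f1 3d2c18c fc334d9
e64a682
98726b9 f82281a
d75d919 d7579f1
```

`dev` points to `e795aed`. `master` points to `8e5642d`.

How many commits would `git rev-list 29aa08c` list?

Walking parent pointers from 29aa08c: reachable set = {29aa08c, 780bf6d, e64a682}.
That is 3 commits.

3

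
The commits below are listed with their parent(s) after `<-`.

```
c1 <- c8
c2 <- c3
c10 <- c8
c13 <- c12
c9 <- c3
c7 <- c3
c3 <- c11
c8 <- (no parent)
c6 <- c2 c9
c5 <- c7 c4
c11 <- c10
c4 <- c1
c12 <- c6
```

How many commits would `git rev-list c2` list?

Walking parent pointers from c2: reachable set = {c10, c11, c2, c3, c8}.
That is 5 commits.

5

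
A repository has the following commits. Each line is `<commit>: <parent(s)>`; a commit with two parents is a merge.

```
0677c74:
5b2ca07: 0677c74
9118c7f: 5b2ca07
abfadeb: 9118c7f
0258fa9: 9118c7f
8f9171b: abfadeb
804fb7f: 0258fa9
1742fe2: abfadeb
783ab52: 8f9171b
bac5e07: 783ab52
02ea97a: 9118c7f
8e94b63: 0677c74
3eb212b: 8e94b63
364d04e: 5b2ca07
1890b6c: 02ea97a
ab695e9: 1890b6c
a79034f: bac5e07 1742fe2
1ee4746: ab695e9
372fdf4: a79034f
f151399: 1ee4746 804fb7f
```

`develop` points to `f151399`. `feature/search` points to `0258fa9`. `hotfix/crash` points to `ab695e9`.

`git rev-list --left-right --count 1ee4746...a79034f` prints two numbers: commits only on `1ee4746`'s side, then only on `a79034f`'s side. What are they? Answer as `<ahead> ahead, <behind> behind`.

Reachable from 1ee4746: {02ea97a, 0677c74, 1890b6c, 1ee4746, 5b2ca07, 9118c7f, ab695e9}.
Reachable from a79034f: {0677c74, 1742fe2, 5b2ca07, 783ab52, 8f9171b, 9118c7f, a79034f, abfadeb, bac5e07}.
Only in 1ee4746's history (ahead): {02ea97a, 1890b6c, 1ee4746, ab695e9} — 4.
Only in a79034f's history (behind): {1742fe2, 783ab52, 8f9171b, a79034f, abfadeb, bac5e07} — 6.

4 ahead, 6 behind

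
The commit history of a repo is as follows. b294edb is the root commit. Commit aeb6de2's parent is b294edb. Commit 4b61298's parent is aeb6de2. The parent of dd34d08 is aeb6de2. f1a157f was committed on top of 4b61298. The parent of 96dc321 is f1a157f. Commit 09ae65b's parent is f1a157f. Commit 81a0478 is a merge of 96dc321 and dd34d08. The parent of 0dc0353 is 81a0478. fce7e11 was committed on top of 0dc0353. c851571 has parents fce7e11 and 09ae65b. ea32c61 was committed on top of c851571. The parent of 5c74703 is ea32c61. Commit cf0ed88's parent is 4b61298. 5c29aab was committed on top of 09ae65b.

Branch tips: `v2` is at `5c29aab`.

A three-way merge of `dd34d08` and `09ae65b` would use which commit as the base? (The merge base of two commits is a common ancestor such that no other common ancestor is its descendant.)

Ancestors of dd34d08: {aeb6de2, b294edb, dd34d08}.
Ancestors of 09ae65b: {09ae65b, 4b61298, aeb6de2, b294edb, f1a157f}.
Common ancestors: {aeb6de2, b294edb}.
Among these, aeb6de2 is not an ancestor of any other common ancestor — it is the merge base.

aeb6de2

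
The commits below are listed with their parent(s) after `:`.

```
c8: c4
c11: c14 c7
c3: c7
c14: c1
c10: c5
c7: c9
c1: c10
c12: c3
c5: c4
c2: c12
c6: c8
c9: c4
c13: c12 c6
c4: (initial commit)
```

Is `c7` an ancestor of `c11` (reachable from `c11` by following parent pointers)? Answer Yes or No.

Yes

Ancestors of c11 (commits reachable by following parents): {c1, c10, c11, c14, c4, c5, c7, c9}.
c7 is in that set, so it is an ancestor of c11.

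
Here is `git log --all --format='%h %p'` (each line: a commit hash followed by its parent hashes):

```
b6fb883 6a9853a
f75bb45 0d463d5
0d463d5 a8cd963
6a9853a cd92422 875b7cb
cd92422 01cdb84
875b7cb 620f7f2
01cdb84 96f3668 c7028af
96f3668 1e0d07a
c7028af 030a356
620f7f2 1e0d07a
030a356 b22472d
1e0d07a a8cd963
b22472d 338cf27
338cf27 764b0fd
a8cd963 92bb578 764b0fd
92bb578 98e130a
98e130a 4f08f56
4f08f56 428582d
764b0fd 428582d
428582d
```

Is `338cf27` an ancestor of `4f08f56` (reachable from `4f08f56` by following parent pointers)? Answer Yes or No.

No

Ancestors of 4f08f56: {428582d, 4f08f56}.
338cf27 is not in that set, so it is not an ancestor of 4f08f56.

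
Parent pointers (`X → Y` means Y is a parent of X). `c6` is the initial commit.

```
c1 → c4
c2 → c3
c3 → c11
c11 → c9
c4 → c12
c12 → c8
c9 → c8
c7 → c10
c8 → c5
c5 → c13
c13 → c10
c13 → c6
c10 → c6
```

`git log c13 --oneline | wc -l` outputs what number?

Walking parent pointers from c13: reachable set = {c10, c13, c6}.
That is 3 commits.

3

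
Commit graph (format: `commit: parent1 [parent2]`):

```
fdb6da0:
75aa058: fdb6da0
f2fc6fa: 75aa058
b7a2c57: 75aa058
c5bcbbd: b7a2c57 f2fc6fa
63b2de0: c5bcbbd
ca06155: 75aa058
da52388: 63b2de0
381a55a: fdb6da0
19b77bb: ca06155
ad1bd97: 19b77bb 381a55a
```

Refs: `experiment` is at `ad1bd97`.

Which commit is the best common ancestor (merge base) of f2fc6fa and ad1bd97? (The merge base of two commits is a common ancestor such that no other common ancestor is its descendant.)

75aa058

Ancestors of f2fc6fa: {75aa058, f2fc6fa, fdb6da0}.
Ancestors of ad1bd97: {19b77bb, 381a55a, 75aa058, ad1bd97, ca06155, fdb6da0}.
Common ancestors: {75aa058, fdb6da0}.
Among these, 75aa058 is not an ancestor of any other common ancestor — it is the merge base.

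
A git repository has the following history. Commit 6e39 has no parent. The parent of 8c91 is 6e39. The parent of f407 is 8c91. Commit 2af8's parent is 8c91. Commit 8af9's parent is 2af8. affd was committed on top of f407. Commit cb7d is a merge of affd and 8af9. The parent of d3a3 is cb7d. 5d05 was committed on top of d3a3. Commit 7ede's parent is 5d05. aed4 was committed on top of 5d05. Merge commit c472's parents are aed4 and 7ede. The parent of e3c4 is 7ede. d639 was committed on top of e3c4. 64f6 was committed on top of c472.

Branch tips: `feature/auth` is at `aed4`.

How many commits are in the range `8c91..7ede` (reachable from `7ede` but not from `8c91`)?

8

Reachable from 7ede: {2af8, 5d05, 6e39, 7ede, 8af9, 8c91, affd, cb7d, d3a3, f407}.
Reachable from 8c91: {6e39, 8c91}.
In 7ede's history but not 8c91's: {2af8, 5d05, 7ede, 8af9, affd, cb7d, d3a3, f407} — 8 commits.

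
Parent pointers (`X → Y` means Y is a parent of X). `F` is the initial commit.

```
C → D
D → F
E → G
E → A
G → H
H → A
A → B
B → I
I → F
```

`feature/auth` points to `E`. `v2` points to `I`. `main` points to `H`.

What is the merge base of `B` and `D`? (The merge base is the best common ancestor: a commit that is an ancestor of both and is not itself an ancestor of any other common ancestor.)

Ancestors of B: {B, F, I}.
Ancestors of D: {D, F}.
Common ancestors: {F}.
The only common ancestor is F, so it is the merge base.

F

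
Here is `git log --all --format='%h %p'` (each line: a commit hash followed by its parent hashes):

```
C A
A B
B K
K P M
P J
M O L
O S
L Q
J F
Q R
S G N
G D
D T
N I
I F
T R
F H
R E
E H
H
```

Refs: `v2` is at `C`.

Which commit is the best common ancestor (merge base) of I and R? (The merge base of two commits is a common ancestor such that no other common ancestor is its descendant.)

Ancestors of I: {F, H, I}.
Ancestors of R: {E, H, R}.
Common ancestors: {H}.
The only common ancestor is H, so it is the merge base.

H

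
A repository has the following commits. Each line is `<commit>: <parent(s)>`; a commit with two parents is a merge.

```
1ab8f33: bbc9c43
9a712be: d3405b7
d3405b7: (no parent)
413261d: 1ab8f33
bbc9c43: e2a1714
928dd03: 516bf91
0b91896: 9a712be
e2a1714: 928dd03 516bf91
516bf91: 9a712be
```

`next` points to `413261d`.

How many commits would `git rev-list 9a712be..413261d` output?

6

Reachable from 413261d: {1ab8f33, 413261d, 516bf91, 928dd03, 9a712be, bbc9c43, d3405b7, e2a1714}.
Reachable from 9a712be: {9a712be, d3405b7}.
In 413261d's history but not 9a712be's: {1ab8f33, 413261d, 516bf91, 928dd03, bbc9c43, e2a1714} — 6 commits.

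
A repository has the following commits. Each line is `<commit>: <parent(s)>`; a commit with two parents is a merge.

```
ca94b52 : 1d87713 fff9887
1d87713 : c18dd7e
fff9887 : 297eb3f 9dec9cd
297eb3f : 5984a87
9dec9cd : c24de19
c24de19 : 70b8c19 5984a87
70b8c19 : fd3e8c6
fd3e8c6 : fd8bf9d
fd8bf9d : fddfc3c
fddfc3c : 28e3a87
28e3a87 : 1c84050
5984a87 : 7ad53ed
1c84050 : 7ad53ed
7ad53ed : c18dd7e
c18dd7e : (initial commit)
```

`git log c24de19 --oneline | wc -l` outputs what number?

10

Walking parent pointers from c24de19: reachable set = {1c84050, 28e3a87, 5984a87, 70b8c19, 7ad53ed, c18dd7e, c24de19, fd3e8c6, fd8bf9d, fddfc3c}.
That is 10 commits.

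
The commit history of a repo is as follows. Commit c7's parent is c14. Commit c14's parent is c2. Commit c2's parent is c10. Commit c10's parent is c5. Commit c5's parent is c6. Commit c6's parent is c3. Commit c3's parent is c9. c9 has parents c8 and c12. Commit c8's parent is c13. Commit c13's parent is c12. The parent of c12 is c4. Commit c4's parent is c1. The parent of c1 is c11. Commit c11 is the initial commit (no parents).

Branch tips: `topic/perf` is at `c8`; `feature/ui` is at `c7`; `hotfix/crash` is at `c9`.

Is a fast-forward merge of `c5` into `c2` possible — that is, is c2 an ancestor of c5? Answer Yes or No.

A fast-forward from c2 to c5 is possible iff c2 is an ancestor of c5.
Ancestors of c5: {c1, c11, c12, c13, c3, c4, c5, c6, c8, c9}.
c2 is not among them, so fast-forward is not possible.

No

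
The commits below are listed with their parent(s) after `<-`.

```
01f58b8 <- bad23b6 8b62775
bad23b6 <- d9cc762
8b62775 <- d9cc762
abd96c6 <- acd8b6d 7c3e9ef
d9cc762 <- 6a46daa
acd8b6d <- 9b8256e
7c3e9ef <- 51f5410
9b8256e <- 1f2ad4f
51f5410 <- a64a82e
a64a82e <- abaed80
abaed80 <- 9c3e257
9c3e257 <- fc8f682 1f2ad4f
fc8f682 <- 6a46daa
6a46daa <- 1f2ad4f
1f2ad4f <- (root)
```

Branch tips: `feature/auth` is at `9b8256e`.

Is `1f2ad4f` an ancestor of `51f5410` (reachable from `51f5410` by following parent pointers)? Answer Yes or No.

Yes

Ancestors of 51f5410 (commits reachable by following parents): {1f2ad4f, 51f5410, 6a46daa, 9c3e257, a64a82e, abaed80, fc8f682}.
1f2ad4f is in that set, so it is an ancestor of 51f5410.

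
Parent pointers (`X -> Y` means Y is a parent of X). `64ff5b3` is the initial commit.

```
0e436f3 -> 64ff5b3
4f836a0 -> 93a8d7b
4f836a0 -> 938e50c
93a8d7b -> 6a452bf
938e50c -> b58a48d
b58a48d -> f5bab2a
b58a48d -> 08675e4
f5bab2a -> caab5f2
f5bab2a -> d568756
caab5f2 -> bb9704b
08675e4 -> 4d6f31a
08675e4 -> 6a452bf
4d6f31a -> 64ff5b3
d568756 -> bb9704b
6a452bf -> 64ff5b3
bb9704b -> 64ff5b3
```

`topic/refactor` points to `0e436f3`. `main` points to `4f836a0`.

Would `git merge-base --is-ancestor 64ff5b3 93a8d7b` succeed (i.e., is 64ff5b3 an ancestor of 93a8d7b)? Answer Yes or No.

Ancestors of 93a8d7b (commits reachable by following parents): {64ff5b3, 6a452bf, 93a8d7b}.
64ff5b3 is in that set, so it is an ancestor of 93a8d7b.

Yes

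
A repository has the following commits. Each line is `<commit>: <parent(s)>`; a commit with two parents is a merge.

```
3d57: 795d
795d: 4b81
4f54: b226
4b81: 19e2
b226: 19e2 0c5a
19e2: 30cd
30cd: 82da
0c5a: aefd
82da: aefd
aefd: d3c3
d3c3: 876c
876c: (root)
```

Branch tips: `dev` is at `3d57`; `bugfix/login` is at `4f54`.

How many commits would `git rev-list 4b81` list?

7

Walking parent pointers from 4b81: reachable set = {19e2, 30cd, 4b81, 82da, 876c, aefd, d3c3}.
That is 7 commits.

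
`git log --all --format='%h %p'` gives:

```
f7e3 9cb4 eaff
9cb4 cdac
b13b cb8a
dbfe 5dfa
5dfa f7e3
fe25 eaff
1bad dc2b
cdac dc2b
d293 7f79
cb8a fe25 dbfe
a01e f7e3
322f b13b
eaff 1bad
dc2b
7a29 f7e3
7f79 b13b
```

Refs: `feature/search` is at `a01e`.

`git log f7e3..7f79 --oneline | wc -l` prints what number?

Reachable from 7f79: {1bad, 5dfa, 7f79, 9cb4, b13b, cb8a, cdac, dbfe, dc2b, eaff, f7e3, fe25}.
Reachable from f7e3: {1bad, 9cb4, cdac, dc2b, eaff, f7e3}.
In 7f79's history but not f7e3's: {5dfa, 7f79, b13b, cb8a, dbfe, fe25} — 6 commits.

6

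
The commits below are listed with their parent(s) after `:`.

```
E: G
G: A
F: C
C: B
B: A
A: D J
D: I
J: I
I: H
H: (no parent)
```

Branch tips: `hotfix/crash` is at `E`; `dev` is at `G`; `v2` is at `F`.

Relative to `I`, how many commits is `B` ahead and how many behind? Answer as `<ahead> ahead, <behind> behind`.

Reachable from B: {A, B, D, H, I, J}.
Reachable from I: {H, I}.
Only in B's history (ahead): {A, B, D, J} — 4.
Only in I's history (behind): {} — 0.

4 ahead, 0 behind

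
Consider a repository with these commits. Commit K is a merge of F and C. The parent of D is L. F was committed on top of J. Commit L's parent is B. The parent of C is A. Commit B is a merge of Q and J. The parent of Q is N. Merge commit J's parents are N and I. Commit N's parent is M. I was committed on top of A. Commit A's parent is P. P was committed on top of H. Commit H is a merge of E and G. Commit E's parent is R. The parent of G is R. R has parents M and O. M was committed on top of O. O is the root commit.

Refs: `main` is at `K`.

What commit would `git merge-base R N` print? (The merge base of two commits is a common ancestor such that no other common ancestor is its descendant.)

Ancestors of R: {M, O, R}.
Ancestors of N: {M, N, O}.
Common ancestors: {M, O}.
Among these, M is not an ancestor of any other common ancestor — it is the merge base.

M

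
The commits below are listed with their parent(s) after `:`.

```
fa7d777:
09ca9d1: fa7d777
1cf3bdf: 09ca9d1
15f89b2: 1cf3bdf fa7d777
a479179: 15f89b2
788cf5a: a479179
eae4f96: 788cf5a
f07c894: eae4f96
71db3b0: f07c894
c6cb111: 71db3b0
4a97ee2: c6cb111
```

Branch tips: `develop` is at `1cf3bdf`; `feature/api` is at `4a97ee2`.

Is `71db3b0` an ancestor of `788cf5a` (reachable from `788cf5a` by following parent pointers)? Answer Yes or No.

No

Ancestors of 788cf5a: {09ca9d1, 15f89b2, 1cf3bdf, 788cf5a, a479179, fa7d777}.
71db3b0 is not in that set, so it is not an ancestor of 788cf5a.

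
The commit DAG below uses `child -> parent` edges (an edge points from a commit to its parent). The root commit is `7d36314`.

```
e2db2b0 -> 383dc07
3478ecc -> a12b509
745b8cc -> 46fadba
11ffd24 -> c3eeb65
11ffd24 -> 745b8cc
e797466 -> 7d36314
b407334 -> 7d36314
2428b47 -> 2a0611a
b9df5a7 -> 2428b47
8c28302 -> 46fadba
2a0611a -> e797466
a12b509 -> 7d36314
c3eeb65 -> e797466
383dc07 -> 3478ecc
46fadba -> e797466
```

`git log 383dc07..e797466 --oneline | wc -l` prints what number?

Reachable from e797466: {7d36314, e797466}.
Reachable from 383dc07: {3478ecc, 383dc07, 7d36314, a12b509}.
In e797466's history but not 383dc07's: {e797466} — 1 commit.

1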